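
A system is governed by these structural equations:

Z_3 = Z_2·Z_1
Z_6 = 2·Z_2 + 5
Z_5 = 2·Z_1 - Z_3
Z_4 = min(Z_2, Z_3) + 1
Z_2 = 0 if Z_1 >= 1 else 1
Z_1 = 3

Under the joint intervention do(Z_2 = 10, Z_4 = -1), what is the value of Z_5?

-24

Setting Z_2 = 10, Z_4 = -1 by intervention discards those variables' equations.
Z_3 = Z_2·Z_1  [with Z_2=10, Z_1=3]  = 30
Z_5 = 2·Z_1 - Z_3  [with Z_1=3, Z_3=30]  = -24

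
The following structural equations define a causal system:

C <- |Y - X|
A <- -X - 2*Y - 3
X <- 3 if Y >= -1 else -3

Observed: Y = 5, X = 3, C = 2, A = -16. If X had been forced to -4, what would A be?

Under do(X=-4), the mechanism X <- 3 if Y >= -1 else -3 is discarded; X is fixed at -4.
A = -X - 2*Y - 3  [with X=-4, Y=5]  = -9

-9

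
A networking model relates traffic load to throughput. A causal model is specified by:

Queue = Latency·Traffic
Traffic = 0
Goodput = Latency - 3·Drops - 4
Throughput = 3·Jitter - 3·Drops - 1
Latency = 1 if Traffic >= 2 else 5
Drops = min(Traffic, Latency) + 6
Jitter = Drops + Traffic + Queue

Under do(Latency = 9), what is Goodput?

Under do(Latency=9), the mechanism Latency = 1 if Traffic >= 2 else 5 is discarded; Latency is fixed at 9.
Drops = min(Traffic, Latency) + 6  [with Traffic=0, Latency=9]  = 6
Goodput = Latency - 3·Drops - 4  [with Latency=9, Drops=6]  = -13

-13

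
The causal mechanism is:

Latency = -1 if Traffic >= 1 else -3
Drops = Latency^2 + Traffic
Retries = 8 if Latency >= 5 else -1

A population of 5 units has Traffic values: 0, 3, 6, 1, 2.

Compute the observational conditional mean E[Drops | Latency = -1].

E[Drops|Latency=-1] averages over only the 4 units with Latency=-1 (Traffic = 3, 6, 1, 2): Drops = 4, 7, 2, 3, mean 4.

4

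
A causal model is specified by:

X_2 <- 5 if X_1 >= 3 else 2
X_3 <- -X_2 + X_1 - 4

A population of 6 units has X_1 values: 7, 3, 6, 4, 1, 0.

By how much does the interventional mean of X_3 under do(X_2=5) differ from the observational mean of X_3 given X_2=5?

-1.5

Under do(X_2=5), X_2's equation is replaced by X_2=5 for every unit. Per-unit X_3: -2, -6, -3, -5, -8, -9. Mean = -5.5.
E[X_3|X_2=5] averages over only the 4 units with X_2=5 (X_1 = 7, 3, 6, 4): X_3 = -2, -6, -3, -5, mean -4.
Difference = -5.5 − (-4) = -1.5.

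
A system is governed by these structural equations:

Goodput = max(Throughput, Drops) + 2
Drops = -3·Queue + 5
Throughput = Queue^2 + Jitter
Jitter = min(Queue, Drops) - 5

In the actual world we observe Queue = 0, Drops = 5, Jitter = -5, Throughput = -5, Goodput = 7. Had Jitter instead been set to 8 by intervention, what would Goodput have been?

10

do(Jitter=8) replaces the equation Jitter = min(Queue, Drops) - 5 with the constant Jitter = 8.
Drops = -3·Queue + 5  [with Queue=0]  = 5
Throughput = Queue^2 + Jitter  [with Queue=0, Jitter=8]  = 8
Goodput = max(Throughput, Drops) + 2  [with Throughput=8, Drops=5]  = 10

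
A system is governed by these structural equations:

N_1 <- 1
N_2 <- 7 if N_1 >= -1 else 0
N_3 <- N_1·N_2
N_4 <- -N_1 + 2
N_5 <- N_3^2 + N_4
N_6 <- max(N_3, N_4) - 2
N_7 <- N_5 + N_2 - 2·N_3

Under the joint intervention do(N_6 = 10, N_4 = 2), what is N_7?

44

Under do(N_6 = 10, N_4 = 2), each intervened variable's structural equation is replaced by its fixed value.
N_2 = 7 if N_1 >= -1 else 0  [with N_1=1]  = 7
N_3 = N_1·N_2  [with N_1=1, N_2=7]  = 7
N_5 = N_3^2 + N_4  [with N_3=7, N_4=2]  = 51
N_7 = N_5 + N_2 - 2·N_3  [with N_5=51, N_2=7, N_3=7]  = 44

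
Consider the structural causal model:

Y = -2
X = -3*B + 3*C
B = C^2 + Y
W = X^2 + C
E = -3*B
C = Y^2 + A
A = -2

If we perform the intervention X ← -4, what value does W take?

The intervention breaks the incoming arrows to X: X = -3*B + 3*C no longer applies, and X = -4.
C = Y^2 + A  [with Y=-2, A=-2]  = 2
W = X^2 + C  [with X=-4, C=2]  = 18

18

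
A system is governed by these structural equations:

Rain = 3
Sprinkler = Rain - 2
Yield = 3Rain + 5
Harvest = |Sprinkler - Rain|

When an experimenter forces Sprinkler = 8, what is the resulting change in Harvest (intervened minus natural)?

3

Under do(Sprinkler=8), the mechanism Sprinkler = Rain - 2 is discarded; Sprinkler is fixed at 8.
Harvest = |Sprinkler - Rain|  [with Sprinkler=8, Rain=3]  = 5
Without intervention: Sprinkler = Rain - 2  [with Rain=3]  = 1; Harvest = |Sprinkler - Rain|  [with Sprinkler=1, Rain=3]  = 2.
Change = 5 − 2 = 3.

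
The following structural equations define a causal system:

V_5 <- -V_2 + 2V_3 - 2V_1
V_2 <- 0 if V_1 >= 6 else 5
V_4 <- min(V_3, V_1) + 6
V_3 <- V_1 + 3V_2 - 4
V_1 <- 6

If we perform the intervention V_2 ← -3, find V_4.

Under do(V_2=-3), the mechanism V_2 <- 0 if V_1 >= 6 else 5 is discarded; V_2 is fixed at -3.
V_3 = V_1 + 3V_2 - 4  [with V_1=6, V_2=-3]  = -7
V_4 = min(V_3, V_1) + 6  [with V_3=-7, V_1=6]  = -1

-1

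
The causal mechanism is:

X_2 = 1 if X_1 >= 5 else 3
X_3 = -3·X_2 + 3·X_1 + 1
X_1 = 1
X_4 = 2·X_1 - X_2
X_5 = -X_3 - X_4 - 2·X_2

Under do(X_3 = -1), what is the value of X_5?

-4

do(X_3=-1) replaces the equation X_3 = -3·X_2 + 3·X_1 + 1 with the constant X_3 = -1.
X_2 = 1 if X_1 >= 5 else 3  [with X_1=1]  = 3
X_4 = 2·X_1 - X_2  [with X_1=1, X_2=3]  = -1
X_5 = -X_3 - X_4 - 2·X_2  [with X_3=-1, X_4=-1, X_2=3]  = -4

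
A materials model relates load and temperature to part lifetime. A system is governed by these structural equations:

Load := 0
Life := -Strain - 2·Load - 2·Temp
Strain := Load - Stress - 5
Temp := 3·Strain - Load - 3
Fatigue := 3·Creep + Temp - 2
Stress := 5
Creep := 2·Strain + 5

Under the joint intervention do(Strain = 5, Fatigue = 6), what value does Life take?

Under do(Strain = 5, Fatigue = 6), each intervened variable's structural equation is replaced by its fixed value.
Temp = 3·Strain - Load - 3  [with Strain=5, Load=0]  = 12
Life = -Strain - 2·Load - 2·Temp  [with Strain=5, Load=0, Temp=12]  = -29

-29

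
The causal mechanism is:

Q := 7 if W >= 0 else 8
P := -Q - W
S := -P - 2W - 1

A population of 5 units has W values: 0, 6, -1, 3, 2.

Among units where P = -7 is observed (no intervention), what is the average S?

Observing P=-7 restricts to units where P's equation naturally yields -7: W ∈ {0, -1}. In that subpopulation S = 6, 8, mean 7.

7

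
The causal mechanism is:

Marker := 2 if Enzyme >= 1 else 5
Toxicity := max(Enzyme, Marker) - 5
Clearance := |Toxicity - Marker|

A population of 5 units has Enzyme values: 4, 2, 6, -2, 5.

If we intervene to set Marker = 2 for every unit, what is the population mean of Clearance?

do(Marker=2) breaks Marker's dependence on Enzyme. With Marker=2 fixed, Clearance across the units is 3, 5, 1, 5, 2, mean 3.2.

3.2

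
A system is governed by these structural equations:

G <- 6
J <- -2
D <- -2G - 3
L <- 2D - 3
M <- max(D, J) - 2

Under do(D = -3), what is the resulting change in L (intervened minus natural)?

24

do(D=-3) replaces the equation D <- -2G - 3 with the constant D = -3.
L = 2D - 3  [with D=-3]  = -9
Without intervention: D = -2G - 3  [with G=6]  = -15; L = 2D - 3  [with D=-15]  = -33.
Change = -9 − (-33) = 24.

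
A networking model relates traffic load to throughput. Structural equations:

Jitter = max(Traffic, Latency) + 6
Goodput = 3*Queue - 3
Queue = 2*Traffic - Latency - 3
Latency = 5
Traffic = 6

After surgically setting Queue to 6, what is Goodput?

15

do(Queue=6) replaces the equation Queue = 2*Traffic - Latency - 3 with the constant Queue = 6.
Goodput = 3*Queue - 3  [with Queue=6]  = 15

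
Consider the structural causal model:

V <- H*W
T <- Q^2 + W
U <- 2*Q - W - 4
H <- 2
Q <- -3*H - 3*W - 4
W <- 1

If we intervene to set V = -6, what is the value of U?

do(V=-6) replaces the equation V <- H*W with the constant V = -6.
No directed path runs from V to U, so U keeps its natural value.
Q = -3*H - 3*W - 4  [with H=2, W=1]  = -13
U = 2*Q - W - 4  [with Q=-13, W=1]  = -31

-31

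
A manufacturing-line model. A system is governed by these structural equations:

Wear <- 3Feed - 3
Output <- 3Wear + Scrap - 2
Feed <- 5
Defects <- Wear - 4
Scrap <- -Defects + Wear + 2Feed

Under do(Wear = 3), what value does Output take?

do(Wear=3) replaces the equation Wear <- 3Feed - 3 with the constant Wear = 3.
Defects = Wear - 4  [with Wear=3]  = -1
Scrap = -Defects + Wear + 2Feed  [with Defects=-1, Wear=3, Feed=5]  = 14
Output = 3Wear + Scrap - 2  [with Wear=3, Scrap=14]  = 21

21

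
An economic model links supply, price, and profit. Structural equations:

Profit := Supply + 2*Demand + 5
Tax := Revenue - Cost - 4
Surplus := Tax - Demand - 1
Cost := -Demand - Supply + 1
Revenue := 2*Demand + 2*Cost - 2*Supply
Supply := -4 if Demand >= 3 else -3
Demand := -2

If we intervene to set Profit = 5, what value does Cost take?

6

do(Profit=5) replaces the equation Profit := Supply + 2*Demand + 5 with the constant Profit = 5.
Cost is not downstream of the intervention, so its value is determined by the original equations.
Supply = -4 if Demand >= 3 else -3  [with Demand=-2]  = -3
Cost = -Demand - Supply + 1  [with Demand=-2, Supply=-3]  = 6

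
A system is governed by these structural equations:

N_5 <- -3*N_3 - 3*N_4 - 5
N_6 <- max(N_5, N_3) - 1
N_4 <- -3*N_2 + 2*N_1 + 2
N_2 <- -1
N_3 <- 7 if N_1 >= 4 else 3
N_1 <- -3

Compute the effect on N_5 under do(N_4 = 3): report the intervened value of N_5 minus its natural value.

-12

Intervening sets N_4 = 3 and removes its equation (N_4 <- -3*N_2 + 2*N_1 + 2).
N_3 = 7 if N_1 >= 4 else 3  [with N_1=-3]  = 3
N_5 = -3*N_3 - 3*N_4 - 5  [with N_3=3, N_4=3]  = -23
Without intervention: N_3 = 7 if N_1 >= 4 else 3  [with N_1=-3]  = 3; N_4 = -3*N_2 + 2*N_1 + 2  [with N_2=-1, N_1=-3]  = -1; N_5 = -3*N_3 - 3*N_4 - 5  [with N_3=3, N_4=-1]  = -11.
Change = -23 − (-11) = -12.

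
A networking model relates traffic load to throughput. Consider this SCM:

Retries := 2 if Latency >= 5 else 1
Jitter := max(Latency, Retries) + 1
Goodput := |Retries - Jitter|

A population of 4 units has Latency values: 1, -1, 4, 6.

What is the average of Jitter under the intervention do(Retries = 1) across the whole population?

Every unit gets Retries=1 under the intervention. Jitter values become 2, 2, 5, 7; E[Jitter|do(Retries=1)] = 4.

4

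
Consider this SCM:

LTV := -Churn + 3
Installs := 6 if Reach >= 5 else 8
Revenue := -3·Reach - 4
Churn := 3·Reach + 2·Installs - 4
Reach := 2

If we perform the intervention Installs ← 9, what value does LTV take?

do(Installs=9) replaces the equation Installs := 6 if Reach >= 5 else 8 with the constant Installs = 9.
Churn = 3·Reach + 2·Installs - 4  [with Reach=2, Installs=9]  = 20
LTV = -Churn + 3  [with Churn=20]  = -17

-17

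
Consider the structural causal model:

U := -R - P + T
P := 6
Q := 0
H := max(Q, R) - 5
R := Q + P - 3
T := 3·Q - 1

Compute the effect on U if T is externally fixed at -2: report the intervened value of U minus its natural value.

-1

Intervening sets T = -2 and removes its equation (T := 3·Q - 1).
R = Q + P - 3  [with Q=0, P=6]  = 3
U = -R - P + T  [with R=3, P=6, T=-2]  = -11
Without intervention: R = Q + P - 3  [with Q=0, P=6]  = 3; T = 3·Q - 1  [with Q=0]  = -1; U = -R - P + T  [with R=3, P=6, T=-1]  = -10.
Change = -11 − (-10) = -1.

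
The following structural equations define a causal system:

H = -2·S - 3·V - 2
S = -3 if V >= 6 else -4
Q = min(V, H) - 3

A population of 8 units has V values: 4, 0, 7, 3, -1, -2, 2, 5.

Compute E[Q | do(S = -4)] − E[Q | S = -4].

-1.5

Every unit gets S=-4 under the intervention. Q values become -9, -3, -18, -6, -4, -5, -3, -12; E[Q|do(S=-4)] = -7.5.
E[Q|S=-4] averages over only the 7 units with S=-4 (V = 4, 0, 3, -1, -2, 2, 5): Q = -9, -3, -6, -4, -5, -3, -12, mean -6.
Difference = -7.5 − (-6) = -1.5.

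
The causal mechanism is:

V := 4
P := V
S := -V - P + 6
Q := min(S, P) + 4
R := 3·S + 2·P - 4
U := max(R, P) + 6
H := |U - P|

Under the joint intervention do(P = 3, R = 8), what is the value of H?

11

The joint intervention fixes P = 3, R = 8, removing each variable's own equation.
U = max(R, P) + 6  [with R=8, P=3]  = 14
H = |U - P|  [with U=14, P=3]  = 11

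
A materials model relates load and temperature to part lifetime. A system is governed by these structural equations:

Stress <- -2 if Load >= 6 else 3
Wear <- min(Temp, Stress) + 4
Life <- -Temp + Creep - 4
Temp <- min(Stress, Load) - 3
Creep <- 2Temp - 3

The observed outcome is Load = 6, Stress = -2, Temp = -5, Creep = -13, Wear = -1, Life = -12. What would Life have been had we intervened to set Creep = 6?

Under do(Creep=6), the mechanism Creep <- 2Temp - 3 is discarded; Creep is fixed at 6.
Stress = -2 if Load >= 6 else 3  [with Load=6]  = -2
Temp = min(Stress, Load) - 3  [with Stress=-2, Load=6]  = -5
Life = -Temp + Creep - 4  [with Temp=-5, Creep=6]  = 7

7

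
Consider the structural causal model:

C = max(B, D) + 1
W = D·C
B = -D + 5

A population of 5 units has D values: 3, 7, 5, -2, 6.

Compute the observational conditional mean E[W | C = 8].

E[W|C=8] averages over only the 2 units with C=8 (D = 7, -2): W = 56, -16, mean 20.

20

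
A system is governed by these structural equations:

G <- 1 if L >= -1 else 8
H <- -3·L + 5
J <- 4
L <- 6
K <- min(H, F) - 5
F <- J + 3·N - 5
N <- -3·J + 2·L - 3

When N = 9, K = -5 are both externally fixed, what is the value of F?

Setting N = 9, K = -5 by intervention discards those variables' equations.
F = J + 3·N - 5  [with J=4, N=9]  = 26

26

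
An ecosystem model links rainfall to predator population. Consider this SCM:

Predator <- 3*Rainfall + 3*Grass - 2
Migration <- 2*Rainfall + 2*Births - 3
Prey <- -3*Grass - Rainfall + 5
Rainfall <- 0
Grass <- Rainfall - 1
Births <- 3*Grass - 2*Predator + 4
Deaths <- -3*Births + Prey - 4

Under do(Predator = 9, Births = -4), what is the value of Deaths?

16

The joint intervention fixes Predator = 9, Births = -4, removing each variable's own equation.
Grass = Rainfall - 1  [with Rainfall=0]  = -1
Prey = -3*Grass - Rainfall + 5  [with Grass=-1, Rainfall=0]  = 8
Deaths = -3*Births + Prey - 4  [with Births=-4, Prey=8]  = 16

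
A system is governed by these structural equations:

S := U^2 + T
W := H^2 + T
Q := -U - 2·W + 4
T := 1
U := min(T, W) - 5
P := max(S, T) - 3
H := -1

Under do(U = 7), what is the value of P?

The intervention breaks the incoming arrows to U: U := min(T, W) - 5 no longer applies, and U = 7.
S = U^2 + T  [with U=7, T=1]  = 50
P = max(S, T) - 3  [with S=50, T=1]  = 47

47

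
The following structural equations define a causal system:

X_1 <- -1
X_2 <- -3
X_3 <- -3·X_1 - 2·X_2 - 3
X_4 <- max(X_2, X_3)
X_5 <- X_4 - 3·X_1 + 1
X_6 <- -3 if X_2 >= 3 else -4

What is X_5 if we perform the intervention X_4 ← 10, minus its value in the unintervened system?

Intervening sets X_4 = 10 and removes its equation (X_4 <- max(X_2, X_3)).
X_5 = X_4 - 3·X_1 + 1  [with X_4=10, X_1=-1]  = 14
Without intervention: X_3 = -3·X_1 - 2·X_2 - 3  [with X_1=-1, X_2=-3]  = 6; X_4 = max(X_2, X_3)  [with X_2=-3, X_3=6]  = 6; X_5 = X_4 - 3·X_1 + 1  [with X_4=6, X_1=-1]  = 10.
Change = 14 − 10 = 4.

4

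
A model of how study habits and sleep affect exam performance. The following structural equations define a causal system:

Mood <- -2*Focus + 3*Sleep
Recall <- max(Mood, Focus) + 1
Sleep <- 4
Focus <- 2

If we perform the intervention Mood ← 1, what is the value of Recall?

3

The intervention breaks the incoming arrows to Mood: Mood <- -2*Focus + 3*Sleep no longer applies, and Mood = 1.
Recall = max(Mood, Focus) + 1  [with Mood=1, Focus=2]  = 3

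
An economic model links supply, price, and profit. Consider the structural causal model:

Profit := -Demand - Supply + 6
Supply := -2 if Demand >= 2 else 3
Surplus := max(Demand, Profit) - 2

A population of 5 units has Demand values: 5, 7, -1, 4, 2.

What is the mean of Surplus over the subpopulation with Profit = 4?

2

Conditioning on Profit=4 selects the 2 unit(s) with Demand ∈ {-1, 4}. Their Surplus values: 2, 2. Mean = 2.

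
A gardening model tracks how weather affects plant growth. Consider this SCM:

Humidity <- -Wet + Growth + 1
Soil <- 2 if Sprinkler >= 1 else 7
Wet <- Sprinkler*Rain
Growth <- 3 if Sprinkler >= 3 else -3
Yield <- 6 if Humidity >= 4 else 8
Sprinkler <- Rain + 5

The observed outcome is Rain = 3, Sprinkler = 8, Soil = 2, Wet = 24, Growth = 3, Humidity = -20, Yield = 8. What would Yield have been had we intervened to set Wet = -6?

The intervention breaks the incoming arrows to Wet: Wet <- Sprinkler*Rain no longer applies, and Wet = -6.
Sprinkler = Rain + 5  [with Rain=3]  = 8
Growth = 3 if Sprinkler >= 3 else -3  [with Sprinkler=8]  = 3
Humidity = -Wet + Growth + 1  [with Wet=-6, Growth=3]  = 10
Yield = 6 if Humidity >= 4 else 8  [with Humidity=10]  = 6

6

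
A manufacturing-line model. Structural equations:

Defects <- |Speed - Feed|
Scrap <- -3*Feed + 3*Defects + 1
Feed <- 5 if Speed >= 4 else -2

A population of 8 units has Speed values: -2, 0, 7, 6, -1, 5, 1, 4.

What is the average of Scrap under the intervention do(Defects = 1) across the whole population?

-0.5

do(Defects=1) breaks Defects's dependence on Speed. With Defects=1 fixed, Scrap across the units is 10, 10, -11, -11, 10, -11, 10, -11, mean -0.5.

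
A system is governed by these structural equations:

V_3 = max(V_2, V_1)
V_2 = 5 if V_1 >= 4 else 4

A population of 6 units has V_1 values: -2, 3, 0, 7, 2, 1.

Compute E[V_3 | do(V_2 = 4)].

4.5

Every unit gets V_2=4 under the intervention. V_3 values become 4, 4, 4, 7, 4, 4; E[V_3|do(V_2=4)] = 4.5.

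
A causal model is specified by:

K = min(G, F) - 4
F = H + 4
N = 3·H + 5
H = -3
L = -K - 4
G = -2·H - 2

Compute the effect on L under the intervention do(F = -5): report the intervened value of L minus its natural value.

6

do(F=-5) replaces the equation F = H + 4 with the constant F = -5.
G = -2·H - 2  [with H=-3]  = 4
K = min(G, F) - 4  [with G=4, F=-5]  = -9
L = -K - 4  [with K=-9]  = 5
Without intervention: G = -2·H - 2  [with H=-3]  = 4; F = H + 4  [with H=-3]  = 1; K = min(G, F) - 4  [with G=4, F=1]  = -3; L = -K - 4  [with K=-3]  = -1.
Change = 5 − (-1) = 6.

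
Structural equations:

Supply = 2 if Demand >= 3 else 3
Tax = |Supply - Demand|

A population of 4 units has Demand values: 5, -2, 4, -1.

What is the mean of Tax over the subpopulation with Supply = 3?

4.5

Observing Supply=3 restricts to units where Supply's equation naturally yields 3: Demand ∈ {-2, -1}. In that subpopulation Tax = 5, 4, mean 4.5.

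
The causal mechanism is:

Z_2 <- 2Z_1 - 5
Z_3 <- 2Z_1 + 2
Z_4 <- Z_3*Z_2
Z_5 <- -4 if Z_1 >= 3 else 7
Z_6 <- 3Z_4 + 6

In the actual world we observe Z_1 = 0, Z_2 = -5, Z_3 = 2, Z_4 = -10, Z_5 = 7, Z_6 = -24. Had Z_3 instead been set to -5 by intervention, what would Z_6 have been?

81

The intervention breaks the incoming arrows to Z_3: Z_3 <- 2Z_1 + 2 no longer applies, and Z_3 = -5.
Z_2 = 2Z_1 - 5  [with Z_1=0]  = -5
Z_4 = Z_3*Z_2  [with Z_3=-5, Z_2=-5]  = 25
Z_6 = 3Z_4 + 6  [with Z_4=25]  = 81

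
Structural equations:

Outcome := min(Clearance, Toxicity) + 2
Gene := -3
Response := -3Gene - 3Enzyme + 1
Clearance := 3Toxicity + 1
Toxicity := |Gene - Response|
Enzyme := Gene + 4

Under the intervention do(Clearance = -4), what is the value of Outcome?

-2

The intervention breaks the incoming arrows to Clearance: Clearance := 3Toxicity + 1 no longer applies, and Clearance = -4.
Enzyme = Gene + 4  [with Gene=-3]  = 1
Response = -3Gene - 3Enzyme + 1  [with Gene=-3, Enzyme=1]  = 7
Toxicity = |Gene - Response|  [with Gene=-3, Response=7]  = 10
Outcome = min(Clearance, Toxicity) + 2  [with Clearance=-4, Toxicity=10]  = -2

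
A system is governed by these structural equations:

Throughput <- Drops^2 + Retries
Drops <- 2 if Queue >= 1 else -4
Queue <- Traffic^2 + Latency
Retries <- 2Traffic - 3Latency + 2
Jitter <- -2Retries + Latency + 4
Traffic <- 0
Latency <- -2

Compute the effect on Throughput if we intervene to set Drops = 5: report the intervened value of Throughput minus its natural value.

9

The intervention breaks the incoming arrows to Drops: Drops <- 2 if Queue >= 1 else -4 no longer applies, and Drops = 5.
Retries = 2Traffic - 3Latency + 2  [with Traffic=0, Latency=-2]  = 8
Throughput = Drops^2 + Retries  [with Drops=5, Retries=8]  = 33
Without intervention: Queue = Traffic^2 + Latency  [with Traffic=0, Latency=-2]  = -2; Drops = 2 if Queue >= 1 else -4  [with Queue=-2]  = -4; Retries = 2Traffic - 3Latency + 2  [with Traffic=0, Latency=-2]  = 8; Throughput = Drops^2 + Retries  [with Drops=-4, Retries=8]  = 24.
Change = 33 − 24 = 9.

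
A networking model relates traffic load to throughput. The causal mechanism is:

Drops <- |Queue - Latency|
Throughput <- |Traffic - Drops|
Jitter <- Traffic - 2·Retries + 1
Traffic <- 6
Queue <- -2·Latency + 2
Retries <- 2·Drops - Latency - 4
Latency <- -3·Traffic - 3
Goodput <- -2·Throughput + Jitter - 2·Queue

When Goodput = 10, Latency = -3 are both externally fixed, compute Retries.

21

Under do(Goodput = 10, Latency = -3), each intervened variable's structural equation is replaced by its fixed value.
Queue = -2·Latency + 2  [with Latency=-3]  = 8
Drops = |Queue - Latency|  [with Queue=8, Latency=-3]  = 11
Retries = 2·Drops - Latency - 4  [with Drops=11, Latency=-3]  = 21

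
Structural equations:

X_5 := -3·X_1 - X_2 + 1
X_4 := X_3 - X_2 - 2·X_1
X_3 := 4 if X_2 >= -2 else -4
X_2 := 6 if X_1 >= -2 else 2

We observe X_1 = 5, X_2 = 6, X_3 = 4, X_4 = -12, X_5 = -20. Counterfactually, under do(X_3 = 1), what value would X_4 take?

-15

The intervention breaks the incoming arrows to X_3: X_3 := 4 if X_2 >= -2 else -4 no longer applies, and X_3 = 1.
X_2 = 6 if X_1 >= -2 else 2  [with X_1=5]  = 6
X_4 = X_3 - X_2 - 2·X_1  [with X_3=1, X_2=6, X_1=5]  = -15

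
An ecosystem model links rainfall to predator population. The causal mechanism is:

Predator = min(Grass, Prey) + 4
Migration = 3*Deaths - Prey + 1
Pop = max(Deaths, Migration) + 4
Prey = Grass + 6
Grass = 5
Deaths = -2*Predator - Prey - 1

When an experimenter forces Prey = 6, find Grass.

5

Under do(Prey=6), the mechanism Prey = Grass + 6 is discarded; Prey is fixed at 6.
Grass is not downstream of the intervention, so its value is determined by the original equations.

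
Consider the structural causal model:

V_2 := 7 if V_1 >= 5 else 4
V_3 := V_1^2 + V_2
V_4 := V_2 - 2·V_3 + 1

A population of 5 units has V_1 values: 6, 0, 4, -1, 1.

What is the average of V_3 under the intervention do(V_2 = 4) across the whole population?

14.8

Every unit gets V_2=4 under the intervention. V_3 values become 40, 4, 20, 5, 5; E[V_3|do(V_2=4)] = 14.8.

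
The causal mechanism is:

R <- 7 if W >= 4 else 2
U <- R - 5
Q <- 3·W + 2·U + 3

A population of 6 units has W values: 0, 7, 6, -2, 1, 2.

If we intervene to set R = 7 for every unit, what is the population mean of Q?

Under do(R=7), R's equation is replaced by R=7 for every unit. Per-unit Q: 7, 28, 25, 1, 10, 13. Mean = 14.

14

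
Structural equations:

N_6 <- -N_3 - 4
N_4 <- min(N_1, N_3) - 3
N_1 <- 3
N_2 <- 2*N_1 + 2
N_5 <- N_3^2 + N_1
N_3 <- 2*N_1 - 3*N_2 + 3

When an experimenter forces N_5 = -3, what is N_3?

do(N_5=-3) replaces the equation N_5 <- N_3^2 + N_1 with the constant N_5 = -3.
N_3 is not downstream of the intervention, so its value is determined by the original equations.
N_2 = 2*N_1 + 2  [with N_1=3]  = 8
N_3 = 2*N_1 - 3*N_2 + 3  [with N_1=3, N_2=8]  = -15

-15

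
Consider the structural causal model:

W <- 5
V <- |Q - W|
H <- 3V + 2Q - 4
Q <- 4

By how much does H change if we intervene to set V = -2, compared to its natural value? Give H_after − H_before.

-9

The intervention breaks the incoming arrows to V: V <- |Q - W| no longer applies, and V = -2.
H = 3V + 2Q - 4  [with V=-2, Q=4]  = -2
Without intervention: V = |Q - W|  [with Q=4, W=5]  = 1; H = 3V + 2Q - 4  [with V=1, Q=4]  = 7.
Change = -2 − 7 = -9.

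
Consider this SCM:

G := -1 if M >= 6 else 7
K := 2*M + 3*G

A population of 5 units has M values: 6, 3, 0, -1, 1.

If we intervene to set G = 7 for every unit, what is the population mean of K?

24.6

Every unit gets G=7 under the intervention. K values become 33, 27, 21, 19, 23; E[K|do(G=7)] = 24.6.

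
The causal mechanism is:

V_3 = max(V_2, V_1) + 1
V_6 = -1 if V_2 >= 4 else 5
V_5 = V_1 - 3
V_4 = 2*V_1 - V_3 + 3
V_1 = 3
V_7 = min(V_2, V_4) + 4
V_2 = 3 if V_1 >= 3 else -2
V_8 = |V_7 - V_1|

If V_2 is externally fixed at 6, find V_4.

2

Under do(V_2=6), the mechanism V_2 = 3 if V_1 >= 3 else -2 is discarded; V_2 is fixed at 6.
V_3 = max(V_2, V_1) + 1  [with V_2=6, V_1=3]  = 7
V_4 = 2*V_1 - V_3 + 3  [with V_1=3, V_3=7]  = 2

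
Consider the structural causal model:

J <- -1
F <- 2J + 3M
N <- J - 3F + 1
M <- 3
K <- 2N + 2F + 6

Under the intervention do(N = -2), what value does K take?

16

Intervening sets N = -2 and removes its equation (N <- J - 3F + 1).
F = 2J + 3M  [with J=-1, M=3]  = 7
K = 2N + 2F + 6  [with N=-2, F=7]  = 16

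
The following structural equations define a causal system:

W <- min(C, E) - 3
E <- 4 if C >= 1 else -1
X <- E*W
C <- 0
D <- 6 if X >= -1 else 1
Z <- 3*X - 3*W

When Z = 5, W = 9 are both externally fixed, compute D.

The joint intervention fixes Z = 5, W = 9, removing each variable's own equation.
E = 4 if C >= 1 else -1  [with C=0]  = -1
X = E*W  [with E=-1, W=9]  = -9
D = 6 if X >= -1 else 1  [with X=-9]  = 1

1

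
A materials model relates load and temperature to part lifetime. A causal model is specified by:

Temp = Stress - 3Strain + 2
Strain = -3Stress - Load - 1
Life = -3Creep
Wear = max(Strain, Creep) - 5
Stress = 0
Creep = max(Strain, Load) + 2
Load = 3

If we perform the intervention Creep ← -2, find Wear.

-7

The intervention breaks the incoming arrows to Creep: Creep = max(Strain, Load) + 2 no longer applies, and Creep = -2.
Strain = -3Stress - Load - 1  [with Stress=0, Load=3]  = -4
Wear = max(Strain, Creep) - 5  [with Strain=-4, Creep=-2]  = -7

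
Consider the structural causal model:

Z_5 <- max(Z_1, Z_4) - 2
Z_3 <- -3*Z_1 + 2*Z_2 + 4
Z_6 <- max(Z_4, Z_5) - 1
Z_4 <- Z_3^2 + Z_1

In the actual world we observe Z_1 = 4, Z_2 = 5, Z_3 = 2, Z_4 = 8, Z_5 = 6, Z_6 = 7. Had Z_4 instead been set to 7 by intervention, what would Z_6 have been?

Under do(Z_4=7), the mechanism Z_4 <- Z_3^2 + Z_1 is discarded; Z_4 is fixed at 7.
Z_5 = max(Z_1, Z_4) - 2  [with Z_1=4, Z_4=7]  = 5
Z_6 = max(Z_4, Z_5) - 1  [with Z_4=7, Z_5=5]  = 6

6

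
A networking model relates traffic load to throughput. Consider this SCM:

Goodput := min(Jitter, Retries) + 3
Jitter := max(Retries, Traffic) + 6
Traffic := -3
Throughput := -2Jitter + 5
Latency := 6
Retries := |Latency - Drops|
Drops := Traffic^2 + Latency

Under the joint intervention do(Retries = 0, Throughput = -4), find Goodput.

Setting Retries = 0, Throughput = -4 by intervention discards those variables' equations.
Jitter = max(Retries, Traffic) + 6  [with Retries=0, Traffic=-3]  = 6
Goodput = min(Jitter, Retries) + 3  [with Jitter=6, Retries=0]  = 3

3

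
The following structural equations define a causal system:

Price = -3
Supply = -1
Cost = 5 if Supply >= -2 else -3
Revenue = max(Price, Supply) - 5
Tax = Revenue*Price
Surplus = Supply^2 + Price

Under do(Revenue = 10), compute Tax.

-30

Intervening sets Revenue = 10 and removes its equation (Revenue = max(Price, Supply) - 5).
Tax = Revenue*Price  [with Revenue=10, Price=-3]  = -30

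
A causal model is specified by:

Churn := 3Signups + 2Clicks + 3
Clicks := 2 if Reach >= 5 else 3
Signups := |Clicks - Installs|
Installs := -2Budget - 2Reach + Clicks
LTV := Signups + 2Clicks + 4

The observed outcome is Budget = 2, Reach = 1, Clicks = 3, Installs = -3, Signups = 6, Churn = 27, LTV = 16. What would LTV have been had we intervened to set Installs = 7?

14

The intervention breaks the incoming arrows to Installs: Installs := -2Budget - 2Reach + Clicks no longer applies, and Installs = 7.
Clicks = 2 if Reach >= 5 else 3  [with Reach=1]  = 3
Signups = |Clicks - Installs|  [with Clicks=3, Installs=7]  = 4
LTV = Signups + 2Clicks + 4  [with Signups=4, Clicks=3]  = 14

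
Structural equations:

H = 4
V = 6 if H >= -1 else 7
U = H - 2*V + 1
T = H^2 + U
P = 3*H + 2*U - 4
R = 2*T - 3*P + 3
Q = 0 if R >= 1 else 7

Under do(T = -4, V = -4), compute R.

The joint intervention fixes T = -4, V = -4, removing each variable's own equation.
U = H - 2*V + 1  [with H=4, V=-4]  = 13
P = 3*H + 2*U - 4  [with H=4, U=13]  = 34
R = 2*T - 3*P + 3  [with T=-4, P=34]  = -107

-107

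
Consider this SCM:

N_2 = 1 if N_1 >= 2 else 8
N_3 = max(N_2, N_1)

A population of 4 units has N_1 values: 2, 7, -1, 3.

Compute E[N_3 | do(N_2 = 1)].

3.25

The intervention sets N_2=1 in all 4 units regardless of N_1. Recomputing N_3 per unit gives 2, 7, 1, 3; average 3.25.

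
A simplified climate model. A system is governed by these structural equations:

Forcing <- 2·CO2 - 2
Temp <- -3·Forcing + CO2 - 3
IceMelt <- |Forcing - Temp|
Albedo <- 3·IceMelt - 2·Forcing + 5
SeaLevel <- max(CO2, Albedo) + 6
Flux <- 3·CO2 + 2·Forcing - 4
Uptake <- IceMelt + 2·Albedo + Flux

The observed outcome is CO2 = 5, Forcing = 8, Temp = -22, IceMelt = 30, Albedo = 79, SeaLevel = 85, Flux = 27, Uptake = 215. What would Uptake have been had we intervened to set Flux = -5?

do(Flux=-5) replaces the equation Flux <- 3·CO2 + 2·Forcing - 4 with the constant Flux = -5.
Forcing = 2·CO2 - 2  [with CO2=5]  = 8
Temp = -3·Forcing + CO2 - 3  [with Forcing=8, CO2=5]  = -22
IceMelt = |Forcing - Temp|  [with Forcing=8, Temp=-22]  = 30
Albedo = 3·IceMelt - 2·Forcing + 5  [with IceMelt=30, Forcing=8]  = 79
Uptake = IceMelt + 2·Albedo + Flux  [with IceMelt=30, Albedo=79, Flux=-5]  = 183

183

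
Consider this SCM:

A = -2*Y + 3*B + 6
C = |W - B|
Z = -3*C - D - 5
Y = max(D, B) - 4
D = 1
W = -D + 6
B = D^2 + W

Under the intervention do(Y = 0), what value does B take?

6

Under do(Y=0), the mechanism Y = max(D, B) - 4 is discarded; Y is fixed at 0.
Since B is not a descendant of the intervened variable, it is unaffected.
W = -D + 6  [with D=1]  = 5
B = D^2 + W  [with D=1, W=5]  = 6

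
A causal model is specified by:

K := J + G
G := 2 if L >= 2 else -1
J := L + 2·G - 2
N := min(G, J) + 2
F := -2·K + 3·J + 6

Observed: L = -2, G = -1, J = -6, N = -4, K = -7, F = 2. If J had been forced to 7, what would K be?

do(J=7) replaces the equation J := L + 2·G - 2 with the constant J = 7.
G = 2 if L >= 2 else -1  [with L=-2]  = -1
K = J + G  [with J=7, G=-1]  = 6

6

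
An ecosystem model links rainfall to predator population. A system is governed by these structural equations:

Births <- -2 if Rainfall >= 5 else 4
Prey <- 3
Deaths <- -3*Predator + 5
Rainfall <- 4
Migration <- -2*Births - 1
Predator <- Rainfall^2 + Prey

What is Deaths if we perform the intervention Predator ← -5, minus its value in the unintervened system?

72

do(Predator=-5) replaces the equation Predator <- Rainfall^2 + Prey with the constant Predator = -5.
Deaths = -3*Predator + 5  [with Predator=-5]  = 20
Without intervention: Predator = Rainfall^2 + Prey  [with Rainfall=4, Prey=3]  = 19; Deaths = -3*Predator + 5  [with Predator=19]  = -52.
Change = 20 − (-52) = 72.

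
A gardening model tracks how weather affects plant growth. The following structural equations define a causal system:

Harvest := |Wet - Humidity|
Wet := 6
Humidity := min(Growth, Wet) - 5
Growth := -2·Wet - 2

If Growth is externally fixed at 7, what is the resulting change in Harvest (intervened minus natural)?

Under do(Growth=7), the mechanism Growth := -2·Wet - 2 is discarded; Growth is fixed at 7.
Humidity = min(Growth, Wet) - 5  [with Growth=7, Wet=6]  = 1
Harvest = |Wet - Humidity|  [with Wet=6, Humidity=1]  = 5
Without intervention: Growth = -2·Wet - 2  [with Wet=6]  = -14; Humidity = min(Growth, Wet) - 5  [with Growth=-14, Wet=6]  = -19; Harvest = |Wet - Humidity|  [with Wet=6, Humidity=-19]  = 25.
Change = 5 − 25 = -20.

-20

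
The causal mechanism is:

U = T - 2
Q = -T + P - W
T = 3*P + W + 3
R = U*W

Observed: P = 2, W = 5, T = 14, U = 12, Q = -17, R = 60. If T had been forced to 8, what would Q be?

do(T=8) replaces the equation T = 3*P + W + 3 with the constant T = 8.
Q = -T + P - W  [with T=8, P=2, W=5]  = -11

-11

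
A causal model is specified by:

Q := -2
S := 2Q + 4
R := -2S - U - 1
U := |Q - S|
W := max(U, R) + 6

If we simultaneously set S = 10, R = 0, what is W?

18

Setting S = 10, R = 0 by intervention discards those variables' equations.
U = |Q - S|  [with Q=-2, S=10]  = 12
W = max(U, R) + 6  [with U=12, R=0]  = 18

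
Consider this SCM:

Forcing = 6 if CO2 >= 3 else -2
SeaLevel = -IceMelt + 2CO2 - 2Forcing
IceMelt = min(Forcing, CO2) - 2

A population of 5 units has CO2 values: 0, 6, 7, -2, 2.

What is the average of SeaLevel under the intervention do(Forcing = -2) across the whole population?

13.2

do(Forcing=-2) breaks Forcing's dependence on CO2. With Forcing=-2 fixed, SeaLevel across the units is 8, 20, 22, 4, 12, mean 13.2.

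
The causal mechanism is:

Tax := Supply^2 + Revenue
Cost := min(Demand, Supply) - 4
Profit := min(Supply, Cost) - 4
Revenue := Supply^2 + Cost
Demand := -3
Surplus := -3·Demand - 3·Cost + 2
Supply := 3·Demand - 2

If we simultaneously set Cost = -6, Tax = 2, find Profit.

Setting Cost = -6, Tax = 2 by intervention discards those variables' equations.
Supply = 3·Demand - 2  [with Demand=-3]  = -11
Profit = min(Supply, Cost) - 4  [with Supply=-11, Cost=-6]  = -15

-15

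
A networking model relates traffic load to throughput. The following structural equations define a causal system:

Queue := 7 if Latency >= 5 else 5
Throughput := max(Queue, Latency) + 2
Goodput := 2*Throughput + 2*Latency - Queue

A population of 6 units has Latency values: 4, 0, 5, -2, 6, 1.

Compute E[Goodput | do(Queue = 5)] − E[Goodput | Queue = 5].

do(Queue=5) breaks Queue's dependence on Latency. With Queue=5 fixed, Goodput across the units is 17, 9, 19, 5, 23, 11, mean 14.
Conditioning on Queue=5 selects the 4 unit(s) with Latency ∈ {4, 0, -2, 1}. Their Goodput values: 17, 9, 5, 11. Mean = 10.5.
Difference = 14 − 10.5 = 3.5.

3.5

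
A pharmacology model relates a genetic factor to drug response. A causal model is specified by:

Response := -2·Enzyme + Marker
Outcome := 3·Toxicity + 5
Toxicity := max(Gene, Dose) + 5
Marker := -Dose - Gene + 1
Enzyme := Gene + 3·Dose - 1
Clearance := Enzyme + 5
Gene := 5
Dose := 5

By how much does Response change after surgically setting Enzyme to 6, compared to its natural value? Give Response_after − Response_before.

26

do(Enzyme=6) replaces the equation Enzyme := Gene + 3·Dose - 1 with the constant Enzyme = 6.
Marker = -Dose - Gene + 1  [with Dose=5, Gene=5]  = -9
Response = -2·Enzyme + Marker  [with Enzyme=6, Marker=-9]  = -21
Without intervention: Enzyme = Gene + 3·Dose - 1  [with Gene=5, Dose=5]  = 19; Marker = -Dose - Gene + 1  [with Dose=5, Gene=5]  = -9; Response = -2·Enzyme + Marker  [with Enzyme=19, Marker=-9]  = -47.
Change = -21 − (-47) = 26.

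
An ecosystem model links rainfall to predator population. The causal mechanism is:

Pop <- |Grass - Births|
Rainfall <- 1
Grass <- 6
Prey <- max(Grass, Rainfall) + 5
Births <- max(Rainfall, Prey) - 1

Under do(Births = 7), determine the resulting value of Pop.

Intervening sets Births = 7 and removes its equation (Births <- max(Rainfall, Prey) - 1).
Pop = |Grass - Births|  [with Grass=6, Births=7]  = 1

1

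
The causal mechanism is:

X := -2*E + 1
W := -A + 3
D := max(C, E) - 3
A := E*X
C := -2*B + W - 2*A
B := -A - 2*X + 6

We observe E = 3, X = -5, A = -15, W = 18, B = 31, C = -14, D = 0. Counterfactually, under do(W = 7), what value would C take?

-25

Under do(W=7), the mechanism W := -A + 3 is discarded; W is fixed at 7.
X = -2*E + 1  [with E=3]  = -5
A = E*X  [with E=3, X=-5]  = -15
B = -A - 2*X + 6  [with A=-15, X=-5]  = 31
C = -2*B + W - 2*A  [with B=31, W=7, A=-15]  = -25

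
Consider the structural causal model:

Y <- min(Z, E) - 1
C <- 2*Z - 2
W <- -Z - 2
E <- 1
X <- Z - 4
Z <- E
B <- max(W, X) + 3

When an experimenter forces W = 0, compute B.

Intervening sets W = 0 and removes its equation (W <- -Z - 2).
Z = E  [with E=1]  = 1
X = Z - 4  [with Z=1]  = -3
B = max(W, X) + 3  [with W=0, X=-3]  = 3

3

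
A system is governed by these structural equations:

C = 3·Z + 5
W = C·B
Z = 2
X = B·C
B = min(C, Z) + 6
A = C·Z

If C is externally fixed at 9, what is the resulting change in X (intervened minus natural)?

-16

do(C=9) replaces the equation C = 3·Z + 5 with the constant C = 9.
B = min(C, Z) + 6  [with C=9, Z=2]  = 8
X = B·C  [with B=8, C=9]  = 72
Without intervention: C = 3·Z + 5  [with Z=2]  = 11; B = min(C, Z) + 6  [with C=11, Z=2]  = 8; X = B·C  [with B=8, C=11]  = 88.
Change = 72 − 88 = -16.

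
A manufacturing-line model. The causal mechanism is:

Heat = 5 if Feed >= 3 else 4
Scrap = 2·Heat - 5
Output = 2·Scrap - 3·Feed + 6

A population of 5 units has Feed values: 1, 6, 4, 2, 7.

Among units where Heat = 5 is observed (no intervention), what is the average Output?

Observing Heat=5 restricts to units where Heat's equation naturally yields 5: Feed ∈ {6, 4, 7}. In that subpopulation Output = -2, 4, -5, mean -1.

-1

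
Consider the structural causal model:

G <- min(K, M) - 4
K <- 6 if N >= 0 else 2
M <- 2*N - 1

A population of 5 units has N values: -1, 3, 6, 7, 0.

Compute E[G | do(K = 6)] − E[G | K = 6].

-1.4

do(K=6) breaks K's dependence on N. With K=6 fixed, G across the units is -7, 1, 2, 2, -5, mean -1.4.
E[G|K=6] averages over only the 4 units with K=6 (N = 3, 6, 7, 0): G = 1, 2, 2, -5, mean 0.
Difference = -1.4 − 0 = -1.4.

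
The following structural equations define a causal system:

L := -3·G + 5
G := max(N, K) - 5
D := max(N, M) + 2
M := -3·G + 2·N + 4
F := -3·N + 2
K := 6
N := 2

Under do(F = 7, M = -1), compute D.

Setting F = 7, M = -1 by intervention discards those variables' equations.
D = max(N, M) + 2  [with N=2, M=-1]  = 4

4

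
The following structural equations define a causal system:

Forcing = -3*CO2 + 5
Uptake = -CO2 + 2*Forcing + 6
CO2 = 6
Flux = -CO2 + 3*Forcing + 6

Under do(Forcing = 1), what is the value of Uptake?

2

Under do(Forcing=1), the mechanism Forcing = -3*CO2 + 5 is discarded; Forcing is fixed at 1.
Uptake = -CO2 + 2*Forcing + 6  [with CO2=6, Forcing=1]  = 2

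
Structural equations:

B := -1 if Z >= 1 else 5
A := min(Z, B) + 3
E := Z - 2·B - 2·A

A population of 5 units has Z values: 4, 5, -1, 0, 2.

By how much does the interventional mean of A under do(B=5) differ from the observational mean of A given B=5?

2.5

Under do(B=5), B's equation is replaced by B=5 for every unit. Per-unit A: 7, 8, 2, 3, 5. Mean = 5.
Conditioning on B=5 selects the 2 unit(s) with Z ∈ {-1, 0}. Their A values: 2, 3. Mean = 2.5.
Difference = 5 − 2.5 = 2.5.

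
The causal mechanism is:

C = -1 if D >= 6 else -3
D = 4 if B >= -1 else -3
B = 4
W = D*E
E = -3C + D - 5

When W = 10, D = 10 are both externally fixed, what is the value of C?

Setting W = 10, D = 10 by intervention discards those variables' equations.
C = -1 if D >= 6 else -3  [with D=10]  = -1

-1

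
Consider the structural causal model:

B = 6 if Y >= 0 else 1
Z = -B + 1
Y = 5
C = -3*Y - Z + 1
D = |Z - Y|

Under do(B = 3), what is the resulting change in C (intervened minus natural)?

Under do(B=3), the mechanism B = 6 if Y >= 0 else 1 is discarded; B is fixed at 3.
Z = -B + 1  [with B=3]  = -2
C = -3*Y - Z + 1  [with Y=5, Z=-2]  = -12
Without intervention: B = 6 if Y >= 0 else 1  [with Y=5]  = 6; Z = -B + 1  [with B=6]  = -5; C = -3*Y - Z + 1  [with Y=5, Z=-5]  = -9.
Change = -12 − (-9) = -3.

-3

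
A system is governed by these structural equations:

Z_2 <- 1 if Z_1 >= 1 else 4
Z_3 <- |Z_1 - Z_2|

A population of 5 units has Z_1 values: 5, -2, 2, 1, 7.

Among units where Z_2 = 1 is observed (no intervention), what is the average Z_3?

E[Z_3|Z_2=1] averages over only the 4 units with Z_2=1 (Z_1 = 5, 2, 1, 7): Z_3 = 4, 1, 0, 6, mean 2.75.

2.75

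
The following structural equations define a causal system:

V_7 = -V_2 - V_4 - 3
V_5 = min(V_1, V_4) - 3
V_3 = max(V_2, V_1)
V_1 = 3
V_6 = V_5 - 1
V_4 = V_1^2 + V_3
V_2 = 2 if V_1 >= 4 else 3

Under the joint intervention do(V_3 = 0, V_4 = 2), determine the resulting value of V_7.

Under do(V_3 = 0, V_4 = 2), each intervened variable's structural equation is replaced by its fixed value.
V_2 = 2 if V_1 >= 4 else 3  [with V_1=3]  = 3
V_7 = -V_2 - V_4 - 3  [with V_2=3, V_4=2]  = -8

-8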